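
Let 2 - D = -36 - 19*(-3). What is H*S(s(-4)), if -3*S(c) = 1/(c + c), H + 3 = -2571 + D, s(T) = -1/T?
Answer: 5186/3 ≈ 1728.7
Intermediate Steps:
D = -19 (D = 2 - (-36 - 19*(-3)) = 2 - (-36 + 57) = 2 - 1*21 = 2 - 21 = -19)
H = -2593 (H = -3 + (-2571 - 19) = -3 - 2590 = -2593)
S(c) = -1/(6*c) (S(c) = -1/(3*(c + c)) = -1/(2*c)/3 = -1/(6*c))
H*S(s(-4)) = -(-2593)/(6*((-1/(-4)))) = -(-2593)/(6*((-1*(-1/4)))) = -(-2593)/(6*1/4) = -(-2593)*4/6 = -2593*(-2/3) = 5186/3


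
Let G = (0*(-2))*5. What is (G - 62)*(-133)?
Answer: 8246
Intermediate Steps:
G = 0 (G = 0*5 = 0)
(G - 62)*(-133) = (0 - 62)*(-133) = -62*(-133) = 8246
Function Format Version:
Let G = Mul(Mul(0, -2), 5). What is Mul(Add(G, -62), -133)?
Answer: 8246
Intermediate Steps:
G = 0 (G = Mul(0, 5) = 0)
Mul(Add(G, -62), -133) = Mul(Add(0, -62), -133) = Mul(-62, -133) = 8246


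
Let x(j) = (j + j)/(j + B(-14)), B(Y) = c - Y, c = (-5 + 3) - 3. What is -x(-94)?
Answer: -188/85 ≈ -2.2118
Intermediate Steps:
c = -5 (c = -2 - 3 = -5)
B(Y) = -5 - Y
x(j) = 2*j/(9 + j) (x(j) = (j + j)/(j + (-5 - 1*(-14))) = (2*j)/(j + (-5 + 14)) = (2*j)/(j + 9) = (2*j)/(9 + j) = 2*j/(9 + j))
-x(-94) = -2*(-94)/(9 - 94) = -2*(-94)/(-85) = -2*(-94)*(-1)/85 = -1*188/85 = -188/85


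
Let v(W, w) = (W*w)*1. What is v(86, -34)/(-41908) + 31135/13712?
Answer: 336224867/143660624 ≈ 2.3404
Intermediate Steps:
v(W, w) = W*w
v(86, -34)/(-41908) + 31135/13712 = (86*(-34))/(-41908) + 31135/13712 = -2924*(-1/41908) + 31135*(1/13712) = 731/10477 + 31135/13712 = 336224867/143660624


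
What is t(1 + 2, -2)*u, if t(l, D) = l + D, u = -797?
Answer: -797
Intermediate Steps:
t(l, D) = D + l
t(1 + 2, -2)*u = (-2 + (1 + 2))*(-797) = (-2 + 3)*(-797) = 1*(-797) = -797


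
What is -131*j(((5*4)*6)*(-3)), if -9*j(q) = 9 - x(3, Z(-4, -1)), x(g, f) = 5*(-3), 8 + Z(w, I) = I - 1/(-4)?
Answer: 1048/3 ≈ 349.33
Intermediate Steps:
Z(w, I) = -31/4 + I (Z(w, I) = -8 + (I - 1/(-4)) = -8 + (I - 1*(-1/4)) = -8 + (I + 1/4) = -8 + (1/4 + I) = -31/4 + I)
x(g, f) = -15
j(q) = -8/3 (j(q) = -(9 - 1*(-15))/9 = -(9 + 15)/9 = -1/9*24 = -8/3)
-131*j(((5*4)*6)*(-3)) = -131*(-8/3) = 1048/3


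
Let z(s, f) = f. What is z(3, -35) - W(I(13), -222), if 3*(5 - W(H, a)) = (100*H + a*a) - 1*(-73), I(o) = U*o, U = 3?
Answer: 53137/3 ≈ 17712.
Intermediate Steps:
I(o) = 3*o
W(H, a) = -58/3 - 100*H/3 - a**2/3 (W(H, a) = 5 - ((100*H + a*a) - 1*(-73))/3 = 5 - ((100*H + a**2) + 73)/3 = 5 - ((a**2 + 100*H) + 73)/3 = 5 - (73 + a**2 + 100*H)/3 = 5 + (-73/3 - 100*H/3 - a**2/3) = -58/3 - 100*H/3 - a**2/3)
z(3, -35) - W(I(13), -222) = -35 - (-58/3 - 100*13 - 1/3*(-222)**2) = -35 - (-58/3 - 100/3*39 - 1/3*49284) = -35 - (-58/3 - 1300 - 16428) = -35 - 1*(-53242/3) = -35 + 53242/3 = 53137/3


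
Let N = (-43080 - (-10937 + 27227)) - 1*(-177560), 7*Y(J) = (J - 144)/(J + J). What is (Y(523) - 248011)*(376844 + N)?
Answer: -449475071257271/3661 ≈ -1.2277e+11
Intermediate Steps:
Y(J) = (-144 + J)/(14*J) (Y(J) = ((J - 144)/(J + J))/7 = ((-144 + J)/((2*J)))/7 = ((-144 + J)*(1/(2*J)))/7 = ((-144 + J)/(2*J))/7 = (-144 + J)/(14*J))
N = 118190 (N = (-43080 - 1*16290) + 177560 = (-43080 - 16290) + 177560 = -59370 + 177560 = 118190)
(Y(523) - 248011)*(376844 + N) = ((1/14)*(-144 + 523)/523 - 248011)*(376844 + 118190) = ((1/14)*(1/523)*379 - 248011)*495034 = (379/7322 - 248011)*495034 = -1815936163/7322*495034 = -449475071257271/3661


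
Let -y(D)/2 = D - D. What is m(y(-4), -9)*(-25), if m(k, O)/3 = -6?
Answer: 450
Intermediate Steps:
y(D) = 0 (y(D) = -2*(D - D) = -2*0 = 0)
m(k, O) = -18 (m(k, O) = 3*(-6) = -18)
m(y(-4), -9)*(-25) = -18*(-25) = 450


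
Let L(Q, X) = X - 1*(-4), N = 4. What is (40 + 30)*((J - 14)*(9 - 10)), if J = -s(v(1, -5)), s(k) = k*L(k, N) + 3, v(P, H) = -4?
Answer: -1050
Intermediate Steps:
L(Q, X) = 4 + X (L(Q, X) = X + 4 = 4 + X)
s(k) = 3 + 8*k (s(k) = k*(4 + 4) + 3 = k*8 + 3 = 8*k + 3 = 3 + 8*k)
J = 29 (J = -(3 + 8*(-4)) = -(3 - 32) = -1*(-29) = 29)
(40 + 30)*((J - 14)*(9 - 10)) = (40 + 30)*((29 - 14)*(9 - 10)) = 70*(15*(-1)) = 70*(-15) = -1050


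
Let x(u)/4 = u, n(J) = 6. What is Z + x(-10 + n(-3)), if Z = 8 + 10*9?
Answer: 82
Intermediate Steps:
Z = 98 (Z = 8 + 90 = 98)
x(u) = 4*u
Z + x(-10 + n(-3)) = 98 + 4*(-10 + 6) = 98 + 4*(-4) = 98 - 16 = 82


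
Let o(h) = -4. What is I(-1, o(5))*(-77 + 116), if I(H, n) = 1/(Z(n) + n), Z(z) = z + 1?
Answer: -39/7 ≈ -5.5714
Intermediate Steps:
Z(z) = 1 + z
I(H, n) = 1/(1 + 2*n) (I(H, n) = 1/((1 + n) + n) = 1/(1 + 2*n))
I(-1, o(5))*(-77 + 116) = (-77 + 116)/(1 + 2*(-4)) = 39/(1 - 8) = 39/(-7) = -1/7*39 = -39/7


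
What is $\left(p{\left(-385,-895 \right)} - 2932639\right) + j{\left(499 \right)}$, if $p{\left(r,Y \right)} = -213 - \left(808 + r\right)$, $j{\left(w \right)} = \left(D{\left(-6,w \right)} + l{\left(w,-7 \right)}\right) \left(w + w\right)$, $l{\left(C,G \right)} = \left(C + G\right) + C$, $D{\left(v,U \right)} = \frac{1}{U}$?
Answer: $-1944255$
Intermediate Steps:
$l{\left(C,G \right)} = G + 2 C$
$j{\left(w \right)} = 2 w \left(-7 + \frac{1}{w} + 2 w\right)$ ($j{\left(w \right)} = \left(\frac{1}{w} + \left(-7 + 2 w\right)\right) \left(w + w\right) = \left(-7 + \frac{1}{w} + 2 w\right) 2 w = 2 w \left(-7 + \frac{1}{w} + 2 w\right)$)
$p{\left(r,Y \right)} = -1021 - r$
$\left(p{\left(-385,-895 \right)} - 2932639\right) + j{\left(499 \right)} = \left(\left(-1021 - -385\right) - 2932639\right) + \left(2 + 2 \cdot 499 \left(-7 + 2 \cdot 499\right)\right) = \left(\left(-1021 + 385\right) - 2932639\right) + \left(2 + 2 \cdot 499 \left(-7 + 998\right)\right) = \left(-636 - 2932639\right) + \left(2 + 2 \cdot 499 \cdot 991\right) = -2933275 + \left(2 + 989018\right) = -2933275 + 989020 = -1944255$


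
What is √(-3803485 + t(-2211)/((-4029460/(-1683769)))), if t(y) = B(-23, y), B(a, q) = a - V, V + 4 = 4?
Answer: I*√15438905601279606255/2014730 ≈ 1950.3*I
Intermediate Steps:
V = 0 (V = -4 + 4 = 0)
B(a, q) = a (B(a, q) = a - 1*0 = a + 0 = a)
t(y) = -23
√(-3803485 + t(-2211)/((-4029460/(-1683769)))) = √(-3803485 - 23/((-4029460/(-1683769)))) = √(-3803485 - 23/((-4029460*(-1/1683769)))) = √(-3803485 - 23/4029460/1683769) = √(-3803485 - 23*1683769/4029460) = √(-3803485 - 38726687/4029460) = √(-15326029394787/4029460) = I*√15438905601279606255/2014730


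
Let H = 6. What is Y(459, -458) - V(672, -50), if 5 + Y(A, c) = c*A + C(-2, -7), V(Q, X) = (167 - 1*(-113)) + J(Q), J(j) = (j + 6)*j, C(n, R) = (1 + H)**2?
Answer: -666074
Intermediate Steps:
C(n, R) = 49 (C(n, R) = (1 + 6)**2 = 7**2 = 49)
J(j) = j*(6 + j) (J(j) = (6 + j)*j = j*(6 + j))
V(Q, X) = 280 + Q*(6 + Q) (V(Q, X) = (167 - 1*(-113)) + Q*(6 + Q) = (167 + 113) + Q*(6 + Q) = 280 + Q*(6 + Q))
Y(A, c) = 44 + A*c (Y(A, c) = -5 + (c*A + 49) = -5 + (A*c + 49) = -5 + (49 + A*c) = 44 + A*c)
Y(459, -458) - V(672, -50) = (44 + 459*(-458)) - (280 + 672*(6 + 672)) = (44 - 210222) - (280 + 672*678) = -210178 - (280 + 455616) = -210178 - 1*455896 = -210178 - 455896 = -666074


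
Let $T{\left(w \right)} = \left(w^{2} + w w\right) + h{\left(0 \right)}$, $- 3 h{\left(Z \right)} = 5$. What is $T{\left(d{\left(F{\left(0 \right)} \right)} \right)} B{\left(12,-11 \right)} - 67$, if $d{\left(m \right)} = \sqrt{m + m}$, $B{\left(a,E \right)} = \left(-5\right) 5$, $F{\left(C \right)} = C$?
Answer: $- \frac{76}{3} \approx -25.333$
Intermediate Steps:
$h{\left(Z \right)} = - \frac{5}{3}$ ($h{\left(Z \right)} = \left(- \frac{1}{3}\right) 5 = - \frac{5}{3}$)
$B{\left(a,E \right)} = -25$
$d{\left(m \right)} = \sqrt{2} \sqrt{m}$ ($d{\left(m \right)} = \sqrt{2 m} = \sqrt{2} \sqrt{m}$)
$T{\left(w \right)} = - \frac{5}{3} + 2 w^{2}$ ($T{\left(w \right)} = \left(w^{2} + w w\right) - \frac{5}{3} = \left(w^{2} + w^{2}\right) - \frac{5}{3} = 2 w^{2} - \frac{5}{3} = - \frac{5}{3} + 2 w^{2}$)
$T{\left(d{\left(F{\left(0 \right)} \right)} \right)} B{\left(12,-11 \right)} - 67 = \left(- \frac{5}{3} + 2 \left(\sqrt{2} \sqrt{0}\right)^{2}\right) \left(-25\right) - 67 = \left(- \frac{5}{3} + 2 \left(\sqrt{2} \cdot 0\right)^{2}\right) \left(-25\right) - 67 = \left(- \frac{5}{3} + 2 \cdot 0^{2}\right) \left(-25\right) - 67 = \left(- \frac{5}{3} + 2 \cdot 0\right) \left(-25\right) - 67 = \left(- \frac{5}{3} + 0\right) \left(-25\right) - 67 = \left(- \frac{5}{3}\right) \left(-25\right) - 67 = \frac{125}{3} - 67 = - \frac{76}{3}$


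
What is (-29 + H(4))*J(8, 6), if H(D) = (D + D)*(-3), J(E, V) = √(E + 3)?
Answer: -53*√11 ≈ -175.78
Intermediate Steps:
J(E, V) = √(3 + E)
H(D) = -6*D (H(D) = (2*D)*(-3) = -6*D)
(-29 + H(4))*J(8, 6) = (-29 - 6*4)*√(3 + 8) = (-29 - 24)*√11 = -53*√11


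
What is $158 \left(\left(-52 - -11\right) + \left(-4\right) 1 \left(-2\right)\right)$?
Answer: $-5214$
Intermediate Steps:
$158 \left(\left(-52 - -11\right) + \left(-4\right) 1 \left(-2\right)\right) = 158 \left(\left(-52 + 11\right) - -8\right) = 158 \left(-41 + 8\right) = 158 \left(-33\right) = -5214$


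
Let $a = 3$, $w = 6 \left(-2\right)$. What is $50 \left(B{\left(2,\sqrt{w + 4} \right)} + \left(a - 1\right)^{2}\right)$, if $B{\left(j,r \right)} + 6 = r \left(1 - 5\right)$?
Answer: $-100 - 400 i \sqrt{2} \approx -100.0 - 565.69 i$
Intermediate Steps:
$w = -12$
$B{\left(j,r \right)} = -6 - 4 r$ ($B{\left(j,r \right)} = -6 + r \left(1 - 5\right) = -6 + r \left(-4\right) = -6 - 4 r$)
$50 \left(B{\left(2,\sqrt{w + 4} \right)} + \left(a - 1\right)^{2}\right) = 50 \left(\left(-6 - 4 \sqrt{-12 + 4}\right) + \left(3 - 1\right)^{2}\right) = 50 \left(\left(-6 - 4 \sqrt{-8}\right) + 2^{2}\right) = 50 \left(\left(-6 - 4 \cdot 2 i \sqrt{2}\right) + 4\right) = 50 \left(\left(-6 - 8 i \sqrt{2}\right) + 4\right) = 50 \left(-2 - 8 i \sqrt{2}\right) = -100 - 400 i \sqrt{2}$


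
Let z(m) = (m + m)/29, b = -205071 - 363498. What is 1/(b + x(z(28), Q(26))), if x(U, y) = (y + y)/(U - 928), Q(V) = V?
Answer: -6714/3817372643 ≈ -1.7588e-6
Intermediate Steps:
b = -568569
z(m) = 2*m/29 (z(m) = (2*m)/29 = 2*m/29)
x(U, y) = 2*y/(-928 + U) (x(U, y) = (2*y)/(-928 + U) = 2*y/(-928 + U))
1/(b + x(z(28), Q(26))) = 1/(-568569 + 2*26/(-928 + (2/29)*28)) = 1/(-568569 + 2*26/(-928 + 56/29)) = 1/(-568569 + 2*26/(-26856/29)) = 1/(-568569 + 2*26*(-29/26856)) = 1/(-568569 - 377/6714) = 1/(-3817372643/6714) = -6714/3817372643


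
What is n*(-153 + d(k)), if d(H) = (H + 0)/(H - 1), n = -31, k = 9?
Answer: 37665/8 ≈ 4708.1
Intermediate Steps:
d(H) = H/(-1 + H)
n*(-153 + d(k)) = -31*(-153 + 9/(-1 + 9)) = -31*(-153 + 9/8) = -31*(-1215/8) = 37665/8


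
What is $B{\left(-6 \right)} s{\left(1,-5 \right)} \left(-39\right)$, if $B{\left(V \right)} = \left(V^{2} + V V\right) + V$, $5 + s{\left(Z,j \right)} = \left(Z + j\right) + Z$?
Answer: $20592$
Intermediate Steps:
$s{\left(Z,j \right)} = -5 + j + 2 Z$ ($s{\left(Z,j \right)} = -5 + \left(\left(Z + j\right) + Z\right) = -5 + \left(j + 2 Z\right) = -5 + j + 2 Z$)
$B{\left(V \right)} = V + 2 V^{2}$ ($B{\left(V \right)} = \left(V^{2} + V^{2}\right) + V = 2 V^{2} + V = V + 2 V^{2}$)
$B{\left(-6 \right)} s{\left(1,-5 \right)} \left(-39\right) = - 6 \left(1 + 2 \left(-6\right)\right) \left(-5 - 5 + 2 \cdot 1\right) \left(-39\right) = - 6 \left(1 - 12\right) \left(-5 - 5 + 2\right) \left(-39\right) = \left(-6\right) \left(-11\right) \left(-8\right) \left(-39\right) = 66 \left(-8\right) \left(-39\right) = \left(-528\right) \left(-39\right) = 20592$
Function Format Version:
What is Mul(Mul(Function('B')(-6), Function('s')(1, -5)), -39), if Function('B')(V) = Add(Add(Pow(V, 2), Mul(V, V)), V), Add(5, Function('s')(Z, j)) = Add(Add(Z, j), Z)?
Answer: 20592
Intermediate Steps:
Function('s')(Z, j) = Add(-5, j, Mul(2, Z)) (Function('s')(Z, j) = Add(-5, Add(Add(Z, j), Z)) = Add(-5, Add(j, Mul(2, Z))) = Add(-5, j, Mul(2, Z)))
Function('B')(V) = Add(V, Mul(2, Pow(V, 2))) (Function('B')(V) = Add(Add(Pow(V, 2), Pow(V, 2)), V) = Add(Mul(2, Pow(V, 2)), V) = Add(V, Mul(2, Pow(V, 2))))
Mul(Mul(Function('B')(-6), Function('s')(1, -5)), -39) = Mul(Mul(Mul(-6, Add(1, Mul(2, -6))), Add(-5, -5, Mul(2, 1))), -39) = Mul(Mul(Mul(-6, Add(1, -12)), Add(-5, -5, 2)), -39) = Mul(Mul(Mul(-6, -11), -8), -39) = Mul(Mul(66, -8), -39) = Mul(-528, -39) = 20592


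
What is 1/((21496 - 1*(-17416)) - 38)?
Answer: 1/38874 ≈ 2.5724e-5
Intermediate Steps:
1/((21496 - 1*(-17416)) - 38) = 1/((21496 + 17416) - 38) = 1/(38912 - 38) = 1/38874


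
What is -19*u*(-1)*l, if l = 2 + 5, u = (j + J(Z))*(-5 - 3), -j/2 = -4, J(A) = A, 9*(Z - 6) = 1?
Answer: -135128/9 ≈ -15014.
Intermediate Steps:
Z = 55/9 (Z = 6 + (⅑)*1 = 6 + ⅑ = 55/9 ≈ 6.1111)
j = 8 (j = -2*(-4) = 8)
u = -1016/9 (u = (8 + 55/9)*(-5 - 3) = (127/9)*(-8) = -1016/9 ≈ -112.89)
l = 7
-19*u*(-1)*l = -19*(-1016/9*(-1))*7 = -19304*7/9 = -19*7112/9 = -135128/9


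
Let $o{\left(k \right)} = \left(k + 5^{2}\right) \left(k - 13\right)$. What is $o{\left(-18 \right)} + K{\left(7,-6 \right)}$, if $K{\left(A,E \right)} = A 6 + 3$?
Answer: $-172$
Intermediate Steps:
$K{\left(A,E \right)} = 3 + 6 A$ ($K{\left(A,E \right)} = 6 A + 3 = 3 + 6 A$)
$o{\left(k \right)} = \left(-13 + k\right) \left(25 + k\right)$ ($o{\left(k \right)} = \left(k + 25\right) \left(-13 + k\right) = \left(25 + k\right) \left(-13 + k\right) = \left(-13 + k\right) \left(25 + k\right)$)
$o{\left(-18 \right)} + K{\left(7,-6 \right)} = \left(-325 + \left(-18\right)^{2} + 12 \left(-18\right)\right) + \left(3 + 6 \cdot 7\right) = \left(-325 + 324 - 216\right) + \left(3 + 42\right) = -217 + 45 = -172$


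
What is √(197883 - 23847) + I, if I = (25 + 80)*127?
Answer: 13335 + 2*√43509 ≈ 13752.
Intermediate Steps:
I = 13335 (I = 105*127 = 13335)
√(197883 - 23847) + I = √(197883 - 23847) + 13335 = √174036 + 13335 = 2*√43509 + 13335 = 13335 + 2*√43509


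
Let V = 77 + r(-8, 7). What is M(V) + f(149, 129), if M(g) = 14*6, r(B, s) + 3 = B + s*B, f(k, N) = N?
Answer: 213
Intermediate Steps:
r(B, s) = -3 + B + B*s (r(B, s) = -3 + (B + s*B) = -3 + (B + B*s) = -3 + B + B*s)
V = 10 (V = 77 + (-3 - 8 - 8*7) = 77 + (-3 - 8 - 56) = 77 - 67 = 10)
M(g) = 84
M(V) + f(149, 129) = 84 + 129 = 213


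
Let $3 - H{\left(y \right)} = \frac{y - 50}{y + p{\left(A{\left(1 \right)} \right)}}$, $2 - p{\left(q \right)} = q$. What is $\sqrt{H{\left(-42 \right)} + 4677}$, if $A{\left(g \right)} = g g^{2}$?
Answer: $\frac{2 \sqrt{1965827}}{41} \approx 68.394$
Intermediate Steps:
$A{\left(g \right)} = g^{3}$
$p{\left(q \right)} = 2 - q$
$H{\left(y \right)} = 3 - \frac{-50 + y}{1 + y}$ ($H{\left(y \right)} = 3 - \frac{y - 50}{y + \left(2 - 1^{3}\right)} = 3 - \frac{-50 + y}{y + \left(2 - 1\right)} = 3 - \frac{-50 + y}{y + 1} = 3 - \frac{-50 + y}{1 + y}$)
$\sqrt{H{\left(-42 \right)} + 4677} = \sqrt{\frac{53 + 2 \left(-42\right)}{1 - 42} + 4677} = \sqrt{\frac{53 - 84}{-41} + 4677} = \sqrt{\left(- \frac{1}{41}\right) \left(-31\right) + 4677} = \sqrt{\frac{31}{41} + 4677} = \sqrt{\frac{191788}{41}} = \frac{2 \sqrt{1965827}}{41}$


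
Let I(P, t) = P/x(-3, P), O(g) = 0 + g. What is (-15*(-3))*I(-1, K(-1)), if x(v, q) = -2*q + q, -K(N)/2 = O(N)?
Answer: -45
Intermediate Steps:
O(g) = g
K(N) = -2*N
x(v, q) = -q
I(P, t) = -1 (I(P, t) = P/((-P)) = P*(-1/P) = -1)
(-15*(-3))*I(-1, K(-1)) = -15*(-3)*(-1) = 45*(-1) = -45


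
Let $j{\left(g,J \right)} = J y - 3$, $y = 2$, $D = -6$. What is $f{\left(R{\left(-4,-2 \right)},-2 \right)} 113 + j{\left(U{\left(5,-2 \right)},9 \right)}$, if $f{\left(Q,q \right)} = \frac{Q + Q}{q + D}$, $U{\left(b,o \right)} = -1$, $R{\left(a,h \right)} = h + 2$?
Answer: $15$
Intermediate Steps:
$R{\left(a,h \right)} = 2 + h$
$f{\left(Q,q \right)} = \frac{2 Q}{-6 + q}$ ($f{\left(Q,q \right)} = \frac{Q + Q}{q - 6} = \frac{2 Q}{-6 + q}$)
$j{\left(g,J \right)} = -3 + 2 J$ ($j{\left(g,J \right)} = J 2 - 3 = 2 J - 3 = -3 + 2 J$)
$f{\left(R{\left(-4,-2 \right)},-2 \right)} 113 + j{\left(U{\left(5,-2 \right)},9 \right)} = \frac{2 \left(2 - 2\right)}{-6 - 2} \cdot 113 + \left(-3 + 2 \cdot 9\right) = 2 \cdot 0 \frac{1}{-8} \cdot 113 + \left(-3 + 18\right) = 2 \cdot 0 \left(- \frac{1}{8}\right) 113 + 15 = 0 \cdot 113 + 15 = 0 + 15 = 15$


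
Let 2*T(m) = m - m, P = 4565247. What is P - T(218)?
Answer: 4565247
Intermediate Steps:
T(m) = 0 (T(m) = (m - m)/2 = (½)*0 = 0)
P - T(218) = 4565247 - 1*0 = 4565247 + 0 = 4565247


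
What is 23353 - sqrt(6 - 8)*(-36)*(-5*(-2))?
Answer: 23353 + 360*I*sqrt(2) ≈ 23353.0 + 509.12*I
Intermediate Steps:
23353 - sqrt(6 - 8)*(-36)*(-5*(-2)) = 23353 - sqrt(-2)*(-36)*10 = 23353 - (I*sqrt(2))*(-36)*10 = 23353 - (-36*I*sqrt(2))*10 = 23353 - (-360)*I*sqrt(2) = 23353 + 360*I*sqrt(2)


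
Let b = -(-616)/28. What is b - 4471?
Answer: -4449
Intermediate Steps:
b = 22 (b = -(-616)/28 = -14*(-11/7) = 22)
b - 4471 = 22 - 4471 = -4449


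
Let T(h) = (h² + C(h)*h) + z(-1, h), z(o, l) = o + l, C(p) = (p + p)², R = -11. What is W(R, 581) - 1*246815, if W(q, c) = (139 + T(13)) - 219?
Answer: -237926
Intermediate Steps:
C(p) = 4*p² (C(p) = (2*p)² = 4*p²)
z(o, l) = l + o
T(h) = -1 + h + h² + 4*h³ (T(h) = (h² + (4*h²)*h) + (h - 1) = (h² + 4*h³) + (-1 + h) = -1 + h + h² + 4*h³)
W(q, c) = 8889 (W(q, c) = (139 + (-1 + 13 + 13² + 4*13³)) - 219 = (139 + (-1 + 13 + 169 + 4*2197)) - 219 = (139 + (-1 + 13 + 169 + 8788)) - 219 = (139 + 8969) - 219 = 9108 - 219 = 8889)
W(R, 581) - 1*246815 = 8889 - 1*246815 = 8889 - 246815 = -237926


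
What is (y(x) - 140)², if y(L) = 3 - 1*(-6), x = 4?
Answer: 17161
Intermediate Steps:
y(L) = 9 (y(L) = 3 + 6 = 9)
(y(x) - 140)² = (9 - 140)² = (-131)² = 17161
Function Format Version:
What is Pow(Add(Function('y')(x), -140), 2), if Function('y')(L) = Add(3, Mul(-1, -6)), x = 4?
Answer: 17161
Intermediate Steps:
Function('y')(L) = 9 (Function('y')(L) = Add(3, 6) = 9)
Pow(Add(Function('y')(x), -140), 2) = Pow(Add(9, -140), 2) = Pow(-131, 2) = 17161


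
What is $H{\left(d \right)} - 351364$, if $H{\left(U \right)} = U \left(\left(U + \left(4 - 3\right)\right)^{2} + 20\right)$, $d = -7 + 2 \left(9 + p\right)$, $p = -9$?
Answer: $-351756$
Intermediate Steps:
$d = -7$ ($d = -7 + 2 \left(9 - 9\right) = -7 + 2 \cdot 0 = -7 + 0 = -7$)
$H{\left(U \right)} = U \left(20 + \left(1 + U\right)^{2}\right)$ ($H{\left(U \right)} = U \left(\left(U + 1\right)^{2} + 20\right) = U \left(\left(1 + U\right)^{2} + 20\right) = U \left(20 + \left(1 + U\right)^{2}\right)$)
$H{\left(d \right)} - 351364 = - 7 \left(20 + \left(1 - 7\right)^{2}\right) - 351364 = - 7 \left(20 + \left(-6\right)^{2}\right) - 351364 = - 7 \left(20 + 36\right) - 351364 = \left(-7\right) 56 - 351364 = -392 - 351364 = -351756$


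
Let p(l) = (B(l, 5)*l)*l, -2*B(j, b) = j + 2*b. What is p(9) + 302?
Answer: -935/2 ≈ -467.50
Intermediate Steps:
B(j, b) = -b - j/2 (B(j, b) = -(j + 2*b)/2 = -b - j/2)
p(l) = l²*(-5 - l/2) (p(l) = ((-1*5 - l/2)*l)*l = ((-5 - l/2)*l)*l = (l*(-5 - l/2))*l = l²*(-5 - l/2))
p(9) + 302 = (½)*9²*(-10 - 1*9) + 302 = (½)*81*(-10 - 9) + 302 = (½)*81*(-19) + 302 = -1539/2 + 302 = -935/2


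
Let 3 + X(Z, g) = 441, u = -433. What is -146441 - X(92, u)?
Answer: -146879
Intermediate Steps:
X(Z, g) = 438 (X(Z, g) = -3 + 441 = 438)
-146441 - X(92, u) = -146441 - 1*438 = -146441 - 438 = -146879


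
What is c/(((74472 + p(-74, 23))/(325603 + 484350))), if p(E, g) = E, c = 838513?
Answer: 679156119889/74398 ≈ 9.1287e+6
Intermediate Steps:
c/(((74472 + p(-74, 23))/(325603 + 484350))) = 838513/(((74472 - 74)/(325603 + 484350))) = 838513/((74398/809953)) = 838513/((74398*(1/809953))) = 838513/(74398/809953) = 838513*(809953/74398) = 679156119889/74398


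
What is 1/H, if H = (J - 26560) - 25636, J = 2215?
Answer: -1/49981 ≈ -2.0008e-5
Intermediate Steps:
H = -49981 (H = (2215 - 26560) - 25636 = -24345 - 25636 = -49981)
1/H = 1/(-49981) = -1/49981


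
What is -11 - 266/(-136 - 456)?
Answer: -3123/296 ≈ -10.551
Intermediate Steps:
-11 - 266/(-136 - 456) = -11 - 266/(-592) = -11 - 266*(-1/592) = -11 + 133/296 = -3123/296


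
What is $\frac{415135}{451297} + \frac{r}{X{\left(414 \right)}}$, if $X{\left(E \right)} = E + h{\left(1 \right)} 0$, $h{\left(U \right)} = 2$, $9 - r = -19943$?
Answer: $\frac{655438831}{13345497} \approx 49.113$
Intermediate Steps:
$r = 19952$ ($r = 9 - -19943 = 9 + 19943 = 19952$)
$X{\left(E \right)} = E$ ($X{\left(E \right)} = E + 2 \cdot 0 = E + 0 = E$)
$\frac{415135}{451297} + \frac{r}{X{\left(414 \right)}} = \frac{415135}{451297} + \frac{19952}{414} = 415135 \cdot \frac{1}{451297} + 19952 \cdot \frac{1}{414} = \frac{59305}{64471} + \frac{9976}{207} = \frac{655438831}{13345497}$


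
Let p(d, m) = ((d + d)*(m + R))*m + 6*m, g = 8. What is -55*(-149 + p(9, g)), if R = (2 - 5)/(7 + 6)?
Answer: -727705/13 ≈ -55977.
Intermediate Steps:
R = -3/13 ≈ -0.23077
p(d, m) = 6*m + 2*d*m*(-3/13 + m) (p(d, m) = ((d + d)*(m - 3/13))*m + 6*m = ((2*d)*(-3/13 + m))*m + 6*m = (2*d*(-3/13 + m))*m + 6*m = 2*d*m*(-3/13 + m) + 6*m = 6*m + 2*d*m*(-3/13 + m))
-55*(-149 + p(9, g)) = -55*(-149 + (2/13)*8*(39 - 3*9 + 13*9*8)) = -55*(-149 + (2/13)*8*(39 - 27 + 936)) = -55*(-149 + (2/13)*8*948) = -55*(-149 + 15168/13) = -55*13231/13 = -727705/13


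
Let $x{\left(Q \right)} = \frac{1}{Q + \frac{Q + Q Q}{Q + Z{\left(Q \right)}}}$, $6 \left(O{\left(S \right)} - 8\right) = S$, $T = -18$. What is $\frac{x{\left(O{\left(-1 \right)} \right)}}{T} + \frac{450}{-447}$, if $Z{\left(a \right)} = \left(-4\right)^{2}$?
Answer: $- \frac{4166707}{4117764} \approx -1.0119$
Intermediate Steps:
$Z{\left(a \right)} = 16$
$O{\left(S \right)} = 8 + \frac{S}{6}$
$x{\left(Q \right)} = \frac{1}{Q + \frac{Q + Q^{2}}{16 + Q}}$ ($x{\left(Q \right)} = \frac{1}{Q + \frac{Q + Q Q}{Q + 16}} = \frac{1}{Q + \frac{Q + Q^{2}}{16 + Q}}$)
$\frac{x{\left(O{\left(-1 \right)} \right)}}{T} + \frac{450}{-447} = \frac{\frac{1}{8 + \frac{1}{6} \left(-1\right)} \frac{1}{17 + 2 \left(8 + \frac{1}{6} \left(-1\right)\right)} \left(16 + \left(8 + \frac{1}{6} \left(-1\right)\right)\right)}{-18} + \frac{450}{-447} = \frac{16 + \left(8 - \frac{1}{6}\right)}{\left(8 - \frac{1}{6}\right) \left(17 + 2 \left(8 - \frac{1}{6}\right)\right)} \left(- \frac{1}{18}\right) + 450 \left(- \frac{1}{447}\right) = \frac{16 + \frac{47}{6}}{\frac{47}{6} \left(17 + 2 \cdot \frac{47}{6}\right)} \left(- \frac{1}{18}\right) - \frac{150}{149} = \frac{6}{47} \frac{1}{17 + \frac{47}{3}} \cdot \frac{143}{6} \left(- \frac{1}{18}\right) - \frac{150}{149} = \frac{6}{47} \frac{1}{\frac{98}{3}} \cdot \frac{143}{6} \left(- \frac{1}{18}\right) - \frac{150}{149} = \frac{6}{47} \cdot \frac{3}{98} \cdot \frac{143}{6} \left(- \frac{1}{18}\right) - \frac{150}{149} = \frac{429}{4606} \left(- \frac{1}{18}\right) - \frac{150}{149} = - \frac{143}{27636} - \frac{150}{149} = - \frac{4166707}{4117764}$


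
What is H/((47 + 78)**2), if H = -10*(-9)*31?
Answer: 558/3125 ≈ 0.17856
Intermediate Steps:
H = 2790 (H = 90*31 = 2790)
H/((47 + 78)**2) = 2790/((47 + 78)**2) = 2790/(125**2) = 2790/15625 = 2790*(1/15625) = 558/3125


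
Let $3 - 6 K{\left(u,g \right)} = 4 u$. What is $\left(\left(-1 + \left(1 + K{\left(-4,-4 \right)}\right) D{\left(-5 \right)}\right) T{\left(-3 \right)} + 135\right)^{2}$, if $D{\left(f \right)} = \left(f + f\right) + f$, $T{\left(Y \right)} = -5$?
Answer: $\frac{819025}{4} \approx 2.0476 \cdot 10^{5}$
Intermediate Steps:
$K{\left(u,g \right)} = \frac{1}{2} - \frac{2 u}{3}$ ($K{\left(u,g \right)} = \frac{1}{2} - \frac{4 u}{6} = \frac{1}{2} - \frac{2 u}{3}$)
$D{\left(f \right)} = 3 f$ ($D{\left(f \right)} = 2 f + f = 3 f$)
$\left(\left(-1 + \left(1 + K{\left(-4,-4 \right)}\right) D{\left(-5 \right)}\right) T{\left(-3 \right)} + 135\right)^{2} = \left(\left(-1 + \left(1 + \left(\frac{1}{2} - - \frac{8}{3}\right)\right) 3 \left(-5\right)\right) \left(-5\right) + 135\right)^{2} = \left(\left(-1 + \left(1 + \left(\frac{1}{2} + \frac{8}{3}\right)\right) \left(-15\right)\right) \left(-5\right) + 135\right)^{2} = \left(\left(-1 + \left(1 + \frac{19}{6}\right) \left(-15\right)\right) \left(-5\right) + 135\right)^{2} = \left(\left(-1 + \frac{25}{6} \left(-15\right)\right) \left(-5\right) + 135\right)^{2} = \left(\left(-1 - \frac{125}{2}\right) \left(-5\right) + 135\right)^{2} = \left(\left(- \frac{127}{2}\right) \left(-5\right) + 135\right)^{2} = \left(\frac{635}{2} + 135\right)^{2} = \left(\frac{905}{2}\right)^{2} = \frac{819025}{4}$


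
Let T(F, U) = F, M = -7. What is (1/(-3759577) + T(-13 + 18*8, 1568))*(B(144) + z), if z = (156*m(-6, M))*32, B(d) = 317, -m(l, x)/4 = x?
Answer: 68996444966498/3759577 ≈ 1.8352e+7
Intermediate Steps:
m(l, x) = -4*x
z = 139776 (z = (156*(-4*(-7)))*32 = (156*28)*32 = 4368*32 = 139776)
(1/(-3759577) + T(-13 + 18*8, 1568))*(B(144) + z) = (1/(-3759577) + (-13 + 18*8))*(317 + 139776) = (-1/3759577 + (-13 + 144))*140093 = (-1/3759577 + 131)*140093 = (492504586/3759577)*140093 = 68996444966498/3759577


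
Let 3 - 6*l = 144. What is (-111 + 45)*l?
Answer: 1551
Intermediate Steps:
l = -47/2 (l = ½ - ⅙*144 = ½ - 24 = -47/2 ≈ -23.500)
(-111 + 45)*l = (-111 + 45)*(-47/2) = -66*(-47/2) = 1551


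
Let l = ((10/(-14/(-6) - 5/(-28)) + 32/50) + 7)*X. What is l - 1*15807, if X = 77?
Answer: -78661748/5275 ≈ -14912.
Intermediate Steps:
l = 4720177/5275 (l = ((10/(-14/(-6) - 5/(-28)) + 32/50) + 7)*77 = ((10/(-14*(-⅙) - 5*(-1/28)) + 32*(1/50)) + 7)*77 = ((10/(7/3 + 5/28) + 16/25) + 7)*77 = ((10/(211/84) + 16/25) + 7)*77 = ((10*(84/211) + 16/25) + 7)*77 = ((840/211 + 16/25) + 7)*77 = (24376/5275 + 7)*77 = (61301/5275)*77 = 4720177/5275 ≈ 894.82)
l - 1*15807 = 4720177/5275 - 1*15807 = 4720177/5275 - 15807 = -78661748/5275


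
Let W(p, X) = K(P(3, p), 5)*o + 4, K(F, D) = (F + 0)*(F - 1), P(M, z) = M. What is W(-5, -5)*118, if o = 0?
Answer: 472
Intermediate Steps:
K(F, D) = F*(-1 + F)
W(p, X) = 4 (W(p, X) = (3*(-1 + 3))*0 + 4 = (3*2)*0 + 4 = 6*0 + 4 = 0 + 4 = 4)
W(-5, -5)*118 = 4*118 = 472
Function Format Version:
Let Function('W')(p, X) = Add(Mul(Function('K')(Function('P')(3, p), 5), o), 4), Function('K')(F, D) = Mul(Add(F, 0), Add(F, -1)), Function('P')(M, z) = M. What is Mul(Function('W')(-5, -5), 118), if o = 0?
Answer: 472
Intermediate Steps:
Function('K')(F, D) = Mul(F, Add(-1, F))
Function('W')(p, X) = 4 (Function('W')(p, X) = Add(Mul(Mul(3, Add(-1, 3)), 0), 4) = Add(Mul(Mul(3, 2), 0), 4) = Add(Mul(6, 0), 4) = Add(0, 4) = 4)
Mul(Function('W')(-5, -5), 118) = Mul(4, 118) = 472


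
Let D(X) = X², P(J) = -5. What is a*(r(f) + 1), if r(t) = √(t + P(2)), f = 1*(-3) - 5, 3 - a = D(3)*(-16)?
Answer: 147 + 147*I*√13 ≈ 147.0 + 530.02*I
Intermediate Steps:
a = 147 (a = 3 - 3²*(-16) = 3 - 9*(-16) = 3 - 1*(-144) = 3 + 144 = 147)
f = -8 (f = -3 - 5 = -8)
r(t) = √(-5 + t) (r(t) = √(t - 5) = √(-5 + t))
a*(r(f) + 1) = 147*(√(-5 - 8) + 1) = 147*(√(-13) + 1) = 147*(I*√13 + 1) = 147*(1 + I*√13) = 147 + 147*I*√13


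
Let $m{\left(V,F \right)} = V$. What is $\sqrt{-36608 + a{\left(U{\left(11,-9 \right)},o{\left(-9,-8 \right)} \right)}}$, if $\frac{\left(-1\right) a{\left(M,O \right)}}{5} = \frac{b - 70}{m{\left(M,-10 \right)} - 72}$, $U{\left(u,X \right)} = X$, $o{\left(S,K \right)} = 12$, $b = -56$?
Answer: $\frac{i \sqrt{329542}}{3} \approx 191.35 i$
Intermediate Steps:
$a{\left(M,O \right)} = \frac{630}{-72 + M}$ ($a{\left(M,O \right)} = - 5 \frac{-56 - 70}{M - 72} = - 5 \left(- \frac{126}{-72 + M}\right) = \frac{630}{-72 + M}$)
$\sqrt{-36608 + a{\left(U{\left(11,-9 \right)},o{\left(-9,-8 \right)} \right)}} = \sqrt{-36608 + \frac{630}{-72 - 9}} = \sqrt{-36608 + \frac{630}{-81}} = \sqrt{-36608 + 630 \left(- \frac{1}{81}\right)} = \sqrt{-36608 - \frac{70}{9}} = \sqrt{- \frac{329542}{9}} = \frac{i \sqrt{329542}}{3}$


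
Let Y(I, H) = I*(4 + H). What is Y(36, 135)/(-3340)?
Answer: -1251/835 ≈ -1.4982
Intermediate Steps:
Y(36, 135)/(-3340) = (36*(4 + 135))/(-3340) = (36*139)*(-1/3340) = 5004*(-1/3340) = -1251/835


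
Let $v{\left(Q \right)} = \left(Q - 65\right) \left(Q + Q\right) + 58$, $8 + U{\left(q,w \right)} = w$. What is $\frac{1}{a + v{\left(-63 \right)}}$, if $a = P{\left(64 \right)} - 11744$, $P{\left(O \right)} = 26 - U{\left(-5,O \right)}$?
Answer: $\frac{1}{4412} \approx 0.00022665$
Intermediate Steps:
$U{\left(q,w \right)} = -8 + w$
$P{\left(O \right)} = 34 - O$ ($P{\left(O \right)} = 26 - \left(-8 + O\right) = 34 - O$)
$v{\left(Q \right)} = 58 + 2 Q \left(-65 + Q\right)$ ($v{\left(Q \right)} = \left(-65 + Q\right) 2 Q + 58 = 2 Q \left(-65 + Q\right) + 58 = 58 + 2 Q \left(-65 + Q\right)$)
$a = -11774$ ($a = \left(34 - 64\right) - 11744 = -30 - 11744 = -11774$)
$\frac{1}{a + v{\left(-63 \right)}} = \frac{1}{-11774 + \left(58 - -8190 + 2 \left(-63\right)^{2}\right)} = \frac{1}{-11774 + \left(58 + 8190 + 2 \cdot 3969\right)} = \frac{1}{-11774 + \left(58 + 8190 + 7938\right)} = \frac{1}{-11774 + 16186} = \frac{1}{4412}$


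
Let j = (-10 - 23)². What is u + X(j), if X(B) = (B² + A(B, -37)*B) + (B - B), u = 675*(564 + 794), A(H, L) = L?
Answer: 2062278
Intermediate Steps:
j = 1089 (j = (-33)² = 1089)
u = 916650 (u = 675*1358 = 916650)
X(B) = B² - 37*B (X(B) = (B² - 37*B) + (B - B) = (B² - 37*B) + 0 = B² - 37*B)
u + X(j) = 916650 + 1089*(-37 + 1089) = 916650 + 1089*1052 = 916650 + 1145628 = 2062278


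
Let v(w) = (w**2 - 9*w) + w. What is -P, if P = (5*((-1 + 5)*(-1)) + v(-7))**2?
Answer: -7225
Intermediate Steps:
v(w) = w**2 - 8*w
P = 7225 (P = (5*((-1 + 5)*(-1)) - 7*(-8 - 7))**2 = (5*(4*(-1)) - 7*(-15))**2 = (5*(-4) + 105)**2 = (-20 + 105)**2 = 85**2 = 7225)
-P = -1*7225 = -7225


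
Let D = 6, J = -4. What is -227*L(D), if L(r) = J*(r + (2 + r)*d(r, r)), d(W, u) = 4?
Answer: 34504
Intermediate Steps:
L(r) = -32 - 20*r (L(r) = -4*(r + (2 + r)*4) = -4*(r + (8 + 4*r)) = -4*(8 + 5*r) = -32 - 20*r)
-227*L(D) = -227*(-32 - 20*6) = -227*(-32 - 120) = -227*(-152) = 34504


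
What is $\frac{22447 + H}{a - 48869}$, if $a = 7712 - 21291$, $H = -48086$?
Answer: $\frac{25639}{62448} \approx 0.41057$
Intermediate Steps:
$a = -13579$ ($a = 7712 - 21291 = -13579$)
$\frac{22447 + H}{a - 48869} = \frac{22447 - 48086}{-13579 - 48869} = - \frac{25639}{-62448} = \left(-25639\right) \left(- \frac{1}{62448}\right) = \frac{25639}{62448}$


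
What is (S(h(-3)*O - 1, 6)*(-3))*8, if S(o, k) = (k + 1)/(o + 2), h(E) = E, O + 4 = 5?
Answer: 84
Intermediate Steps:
O = 1 (O = -4 + 5 = 1)
S(o, k) = (1 + k)/(2 + o)
(S(h(-3)*O - 1, 6)*(-3))*8 = (((1 + 6)/(2 + (-3*1 - 1)))*(-3))*8 = ((7/(2 + (-3 - 1)))*(-3))*8 = ((7/(2 - 4))*(-3))*8 = ((7/(-2))*(-3))*8 = (-½*7*(-3))*8 = -7/2*(-3)*8 = (21/2)*8 = 84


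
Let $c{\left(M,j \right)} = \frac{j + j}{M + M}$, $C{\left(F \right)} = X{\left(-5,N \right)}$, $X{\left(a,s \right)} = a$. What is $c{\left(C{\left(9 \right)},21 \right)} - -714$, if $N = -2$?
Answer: $\frac{3549}{5} \approx 709.8$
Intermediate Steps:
$C{\left(F \right)} = -5$
$c{\left(M,j \right)} = \frac{j}{M}$ ($c{\left(M,j \right)} = \frac{2 j}{2 M} = 2 j \frac{1}{2 M} = \frac{j}{M}$)
$c{\left(C{\left(9 \right)},21 \right)} - -714 = \frac{21}{-5} - -714 = 21 \left(- \frac{1}{5}\right) + \left(-6 + 720\right) = - \frac{21}{5} + 714 = \frac{3549}{5}$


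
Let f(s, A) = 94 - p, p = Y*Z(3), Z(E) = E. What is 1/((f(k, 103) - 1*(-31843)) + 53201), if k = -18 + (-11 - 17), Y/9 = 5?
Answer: 1/85003 ≈ 1.1764e-5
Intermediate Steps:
Y = 45 (Y = 9*5 = 45)
p = 135 (p = 45*3 = 135)
k = -46 (k = -18 - 28 = -46)
f(s, A) = -41 (f(s, A) = 94 - 1*135 = 94 - 135 = -41)
1/((f(k, 103) - 1*(-31843)) + 53201) = 1/((-41 - 1*(-31843)) + 53201) = 1/((-41 + 31843) + 53201) = 1/(31802 + 53201) = 1/85003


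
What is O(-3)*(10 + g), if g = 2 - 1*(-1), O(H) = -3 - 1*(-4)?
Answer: 13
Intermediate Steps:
O(H) = 1 (O(H) = -3 + 4 = 1)
g = 3 (g = 2 + 1 = 3)
O(-3)*(10 + g) = 1*(10 + 3) = 1*13 = 13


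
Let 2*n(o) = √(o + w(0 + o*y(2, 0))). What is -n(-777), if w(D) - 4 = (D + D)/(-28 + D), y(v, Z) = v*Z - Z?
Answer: -I*√773/2 ≈ -13.901*I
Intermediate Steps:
y(v, Z) = -Z + Z*v (y(v, Z) = Z*v - Z = -Z + Z*v)
w(D) = 4 + 2*D/(-28 + D) (w(D) = 4 + (D + D)/(-28 + D) = 4 + (2*D)/(-28 + D) = 4 + 2*D/(-28 + D))
n(o) = √(4 + o)/2 (n(o) = √(o + 2*(-56 + 3*(0 + o*(0*(-1 + 2))))/(-28 + (0 + o*(0*(-1 + 2)))))/2 = √(o + 2*(-56 + 3*(0 + o*(0*1)))/(-28 + (0 + o*(0*1))))/2 = √(o + 2*(-56 + 3*(0 + o*0))/(-28 + (0 + o*0)))/2 = √(o + 2*(-56 + 3*(0 + 0))/(-28 + (0 + 0)))/2 = √(o + 2*(-56 + 3*0)/(-28 + 0))/2 = √(o + 2*(-56 + 0)/(-28))/2 = √(o + 2*(-1/28)*(-56))/2 = √(o + 4)/2 = √(4 + o)/2)
-n(-777) = -√(4 - 777)/2 = -√(-773)/2 = -I*√773/2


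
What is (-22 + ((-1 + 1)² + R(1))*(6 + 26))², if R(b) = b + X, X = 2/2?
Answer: 1764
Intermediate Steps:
X = 1 (X = 2*(½) = 1)
R(b) = 1 + b (R(b) = b + 1 = 1 + b)
(-22 + ((-1 + 1)² + R(1))*(6 + 26))² = (-22 + ((-1 + 1)² + (1 + 1))*(6 + 26))² = (-22 + (0² + 2)*32)² = (-22 + (0 + 2)*32)² = (-22 + 2*32)² = (-22 + 64)² = 42² = 1764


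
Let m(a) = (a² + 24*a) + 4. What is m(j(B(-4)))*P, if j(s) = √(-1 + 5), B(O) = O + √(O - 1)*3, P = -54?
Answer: -3024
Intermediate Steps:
B(O) = O + 3*√(-1 + O) (B(O) = O + √(-1 + O)*3 = O + 3*√(-1 + O))
j(s) = 2 (j(s) = √4 = 2)
m(a) = 4 + a² + 24*a
m(j(B(-4)))*P = (4 + 2² + 24*2)*(-54) = (4 + 4 + 48)*(-54) = 56*(-54) = -3024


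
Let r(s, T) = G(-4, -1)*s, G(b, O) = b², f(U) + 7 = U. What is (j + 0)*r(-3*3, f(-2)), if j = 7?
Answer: -1008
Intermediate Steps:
f(U) = -7 + U
r(s, T) = 16*s (r(s, T) = (-4)²*s = 16*s)
(j + 0)*r(-3*3, f(-2)) = (7 + 0)*(16*(-3*3)) = 7*(16*(-9)) = 7*(-144) = -1008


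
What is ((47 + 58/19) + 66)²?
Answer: 4862025/361 ≈ 13468.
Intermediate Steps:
((47 + 58/19) + 66)² = (951/19 + 66)² = (2205/19)² = 4862025/361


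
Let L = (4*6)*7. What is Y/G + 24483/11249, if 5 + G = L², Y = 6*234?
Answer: 706679373/317435531 ≈ 2.2262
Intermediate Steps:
Y = 1404
L = 168 (L = 24*7 = 168)
G = 28219 (G = -5 + 168² = -5 + 28224 = 28219)
Y/G + 24483/11249 = 1404/28219 + 24483/11249 = 706679373/317435531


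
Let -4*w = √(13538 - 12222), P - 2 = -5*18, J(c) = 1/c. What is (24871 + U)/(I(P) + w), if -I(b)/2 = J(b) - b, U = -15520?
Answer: -3185810892/59794813 + 9051768*√329/59794813 ≈ -50.533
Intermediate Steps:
P = -88 (P = 2 - 5*18 = 2 - 90 = -88)
w = -√329/2 (w = -√(13538 - 12222)/4 = -√329/2 ≈ -9.0692)
I(b) = -2/b + 2*b (I(b) = -2*(1/b - b) = -2/b + 2*b)
(24871 + U)/(I(P) + w) = (24871 - 15520)/((-2/(-88) + 2*(-88)) - √329/2) = 9351/((-2*(-1/88) - 176) - √329/2) = 9351/((1/44 - 176) - √329/2) = 9351/(-7743/44 - √329/2)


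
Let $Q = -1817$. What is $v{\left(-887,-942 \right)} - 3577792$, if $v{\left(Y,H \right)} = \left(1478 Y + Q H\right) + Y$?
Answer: $-3178051$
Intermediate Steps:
$v{\left(Y,H \right)} = - 1817 H + 1479 Y$ ($v{\left(Y,H \right)} = \left(1478 Y - 1817 H\right) + Y = \left(- 1817 H + 1478 Y\right) + Y = - 1817 H + 1479 Y$)
$v{\left(-887,-942 \right)} - 3577792 = \left(\left(-1817\right) \left(-942\right) + 1479 \left(-887\right)\right) - 3577792 = \left(1711614 - 1311873\right) - 3577792 = 399741 - 3577792 = -3178051$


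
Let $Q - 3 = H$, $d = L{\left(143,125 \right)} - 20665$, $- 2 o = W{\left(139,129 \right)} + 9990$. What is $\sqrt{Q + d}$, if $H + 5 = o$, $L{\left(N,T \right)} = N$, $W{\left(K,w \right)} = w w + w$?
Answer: $4 i \sqrt{2119} \approx 184.13 i$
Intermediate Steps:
$W{\left(K,w \right)} = w + w^{2}$ ($W{\left(K,w \right)} = w^{2} + w = w + w^{2}$)
$o = -13380$ ($o = - \frac{129 \left(1 + 129\right) + 9990}{2} = - \frac{129 \cdot 130 + 9990}{2} = - \frac{16770 + 9990}{2} = \left(- \frac{1}{2}\right) 26760 = -13380$)
$H = -13385$ ($H = -5 - 13380 = -13385$)
$d = -20522$ ($d = 143 - 20665 = -20522$)
$Q = -13382$ ($Q = 3 - 13385 = -13382$)
$\sqrt{Q + d} = \sqrt{-13382 - 20522} = \sqrt{-33904} = 4 i \sqrt{2119}$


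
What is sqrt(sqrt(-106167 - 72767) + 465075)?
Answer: sqrt(465075 + I*sqrt(178934)) ≈ 681.96 + 0.31*I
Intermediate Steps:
sqrt(sqrt(-106167 - 72767) + 465075) = sqrt(sqrt(-178934) + 465075) = sqrt(I*sqrt(178934) + 465075) = sqrt(465075 + I*sqrt(178934))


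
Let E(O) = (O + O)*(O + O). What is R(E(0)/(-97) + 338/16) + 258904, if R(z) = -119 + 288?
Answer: 259073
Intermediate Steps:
E(O) = 4*O² (E(O) = (2*O)*(2*O) = 4*O²)
R(z) = 169
R(E(0)/(-97) + 338/16) + 258904 = 169 + 258904 = 259073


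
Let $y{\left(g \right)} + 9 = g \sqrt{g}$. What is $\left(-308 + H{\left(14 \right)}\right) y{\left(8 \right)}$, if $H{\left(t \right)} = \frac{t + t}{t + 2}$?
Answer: $\frac{11025}{4} - 4900 \sqrt{2} \approx -4173.4$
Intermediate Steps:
$H{\left(t \right)} = \frac{2 t}{2 + t}$
$y{\left(g \right)} = -9 + g^{\frac{3}{2}}$ ($y{\left(g \right)} = -9 + g \sqrt{g} = -9 + g^{\frac{3}{2}}$)
$\left(-308 + H{\left(14 \right)}\right) y{\left(8 \right)} = \left(-308 + 2 \cdot 14 \frac{1}{2 + 14}\right) \left(-9 + 8^{\frac{3}{2}}\right) = \left(-308 + 2 \cdot 14 \cdot \frac{1}{16}\right) \left(-9 + 16 \sqrt{2}\right) = \left(-308 + \frac{7}{4}\right) \left(-9 + 16 \sqrt{2}\right) = - \frac{1225 \left(-9 + 16 \sqrt{2}\right)}{4} = \frac{11025}{4} - 4900 \sqrt{2}$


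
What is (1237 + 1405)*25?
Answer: 66050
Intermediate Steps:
(1237 + 1405)*25 = 2642*25 = 66050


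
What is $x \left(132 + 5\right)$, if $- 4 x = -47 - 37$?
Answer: $2877$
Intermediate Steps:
$x = 21$ ($x = - \frac{-47 - 37}{4} = \left(- \frac{1}{4}\right) \left(-84\right) = 21$)
$x \left(132 + 5\right) = 21 \left(132 + 5\right) = 21 \cdot 137 = 2877$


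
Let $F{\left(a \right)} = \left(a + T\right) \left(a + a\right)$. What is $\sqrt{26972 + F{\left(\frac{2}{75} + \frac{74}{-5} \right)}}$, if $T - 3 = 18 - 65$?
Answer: $\frac{2 \sqrt{40371407}}{75} \approx 169.44$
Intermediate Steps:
$T = -44$ ($T = 3 + \left(18 - 65\right) = 3 - 47 = -44$)
$F{\left(a \right)} = 2 a \left(-44 + a\right)$ ($F{\left(a \right)} = \left(a - 44\right) \left(a + a\right) = \left(-44 + a\right) 2 a = 2 a \left(-44 + a\right)$)
$\sqrt{26972 + F{\left(\frac{2}{75} + \frac{74}{-5} \right)}} = \sqrt{26972 + 2 \left(\frac{2}{75} + \frac{74}{-5}\right) \left(-44 + \left(\frac{2}{75} + \frac{74}{-5}\right)\right)} = \sqrt{26972 + 2 \left(2 \cdot \frac{1}{75} + 74 \left(- \frac{1}{5}\right)\right) \left(-44 + \left(2 \cdot \frac{1}{75} + 74 \left(- \frac{1}{5}\right)\right)\right)} = \sqrt{26972 + 2 \left(\frac{2}{75} - \frac{74}{5}\right) \left(-44 + \left(\frac{2}{75} - \frac{74}{5}\right)\right)} = \sqrt{26972 + 2 \left(- \frac{1108}{75}\right) \left(-44 - \frac{1108}{75}\right)} = \sqrt{26972 + 2 \left(- \frac{1108}{75}\right) \left(- \frac{4408}{75}\right)} = \sqrt{26972 + \frac{9768128}{5625}} = \sqrt{\frac{161485628}{5625}} = \frac{2 \sqrt{40371407}}{75}$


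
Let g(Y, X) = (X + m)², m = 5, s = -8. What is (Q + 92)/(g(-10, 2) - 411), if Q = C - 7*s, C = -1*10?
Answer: -69/181 ≈ -0.38122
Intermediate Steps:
C = -10
Q = 46 (Q = -10 - 7*(-8) = -10 + 56 = 46)
g(Y, X) = (5 + X)² (g(Y, X) = (X + 5)² = (5 + X)²)
(Q + 92)/(g(-10, 2) - 411) = (46 + 92)/((5 + 2)² - 411) = 138/(7² - 411) = 138/(49 - 411) = 138/(-362) = 138*(-1/362) = -69/181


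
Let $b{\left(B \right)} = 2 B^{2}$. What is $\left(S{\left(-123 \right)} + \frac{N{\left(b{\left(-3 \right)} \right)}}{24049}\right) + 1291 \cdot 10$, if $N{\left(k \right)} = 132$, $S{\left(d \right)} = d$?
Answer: $\frac{307514695}{24049} \approx 12787.0$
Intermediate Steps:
$\left(S{\left(-123 \right)} + \frac{N{\left(b{\left(-3 \right)} \right)}}{24049}\right) + 1291 \cdot 10 = \left(-123 + \frac{132}{24049}\right) + 1291 \cdot 10 = \left(-123 + 132 \cdot \frac{1}{24049}\right) + 12910 = \left(-123 + \frac{132}{24049}\right) + 12910 = - \frac{2957895}{24049} + 12910 = \frac{307514695}{24049}$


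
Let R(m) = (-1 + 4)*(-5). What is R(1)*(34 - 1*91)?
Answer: 855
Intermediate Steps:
R(m) = -15 (R(m) = 3*(-5) = -15)
R(1)*(34 - 1*91) = -15*(34 - 1*91) = -15*(34 - 91) = -15*(-57) = 855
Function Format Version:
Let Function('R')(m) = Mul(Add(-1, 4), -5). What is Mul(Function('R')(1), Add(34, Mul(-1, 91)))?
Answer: 855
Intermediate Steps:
Function('R')(m) = -15 (Function('R')(m) = Mul(3, -5) = -15)
Mul(Function('R')(1), Add(34, Mul(-1, 91))) = Mul(-15, Add(34, Mul(-1, 91))) = Mul(-15, Add(34, -91)) = Mul(-15, -57) = 855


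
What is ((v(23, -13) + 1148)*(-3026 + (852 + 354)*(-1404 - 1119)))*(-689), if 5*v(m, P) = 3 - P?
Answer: 12079146715376/5 ≈ 2.4158e+12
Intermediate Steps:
v(m, P) = ⅗ - P/5 (v(m, P) = (3 - P)/5 = ⅗ - P/5)
((v(23, -13) + 1148)*(-3026 + (852 + 354)*(-1404 - 1119)))*(-689) = (((⅗ - ⅕*(-13)) + 1148)*(-3026 + (852 + 354)*(-1404 - 1119)))*(-689) = (((⅗ + 13/5) + 1148)*(-3026 + 1206*(-2523)))*(-689) = ((16/5 + 1148)*(-3026 - 3042738))*(-689) = ((5756/5)*(-3045764))*(-689) = -17531417584/5*(-689) = 12079146715376/5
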